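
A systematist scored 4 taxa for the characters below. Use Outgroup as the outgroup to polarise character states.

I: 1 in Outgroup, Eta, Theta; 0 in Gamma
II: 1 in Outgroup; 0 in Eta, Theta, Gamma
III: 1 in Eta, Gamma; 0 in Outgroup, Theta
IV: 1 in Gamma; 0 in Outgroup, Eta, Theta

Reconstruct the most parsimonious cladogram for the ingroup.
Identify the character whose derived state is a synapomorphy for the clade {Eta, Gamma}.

III

Character polarity is set by the outgroup: the derived state is whichever differs from the outgroup's state, so for I, II the derived state is '0', and for the remaining characters it is '1'.
I: derived state '0' in Gamma only — an autapomorphy, so it tells us nothing about relationships among taxa.
All ingroup taxa share the derived state '0' for II; it defines the ingroup but does not resolve relationships within it.
Only Eta and Gamma show the derived state '1' for III, supporting them as a clade.
IV (derived state '1') is unique to Gamma (autapomorphy; uninformative for grouping).
Most parsimonious ingroup topology: ((Eta,Gamma),Theta).
The clade {Eta, Gamma} is supported by III: its derived state '1' occurs in exactly those taxa and in no other taxon (including the outgroup).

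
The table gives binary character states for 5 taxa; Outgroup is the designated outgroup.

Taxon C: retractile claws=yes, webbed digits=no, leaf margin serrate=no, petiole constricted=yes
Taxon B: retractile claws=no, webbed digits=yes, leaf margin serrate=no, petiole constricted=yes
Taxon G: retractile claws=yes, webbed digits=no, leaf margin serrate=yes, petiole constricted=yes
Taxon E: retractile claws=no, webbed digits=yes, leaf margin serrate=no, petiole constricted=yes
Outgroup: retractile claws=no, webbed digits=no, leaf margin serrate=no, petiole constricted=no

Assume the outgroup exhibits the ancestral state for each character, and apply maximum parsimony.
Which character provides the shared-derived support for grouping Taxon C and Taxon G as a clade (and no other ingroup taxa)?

The outgroup has state 'no' for every character, so 'yes' is the derived state throughout.
Only Taxon C and Taxon G show the derived state 'yes' for retractile claws, supporting them as a clade.
webbed digits (derived state 'yes') is shared by Taxon B and Taxon E — a synapomorphy uniting that clade.
leaf margin serrate (derived state 'yes') is unique to Taxon G (autapomorphy; uninformative for grouping).
petiole constricted (derived state 'yes') is shared by all ingroup taxa — unites the whole ingroup.
Most parsimonious ingroup topology: ((Taxon C,Taxon G),(Taxon E,Taxon B)).
The clade {Taxon C, Taxon G} is supported by retractile claws: its derived state 'yes' occurs in exactly those taxa and in no other taxon (including the outgroup).

retractile claws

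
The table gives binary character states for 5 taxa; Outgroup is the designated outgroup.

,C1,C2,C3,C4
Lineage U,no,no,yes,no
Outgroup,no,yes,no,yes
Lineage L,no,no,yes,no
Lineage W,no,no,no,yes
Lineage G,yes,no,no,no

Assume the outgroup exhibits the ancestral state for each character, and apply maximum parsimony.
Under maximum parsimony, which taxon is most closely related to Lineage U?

Lineage L

Character polarity is set by the outgroup: the derived state is whichever differs from the outgroup's state, so for C2, C4 the derived state is 'no', and for the remaining characters it is 'yes'.
C1: derived state 'yes' in Lineage G only — an autapomorphy, so it tells us nothing about relationships among taxa.
All ingroup taxa share the derived state 'no' for C2; it defines the ingroup but does not resolve relationships within it.
C3: derived state 'yes' in Lineage L and Lineage U only — synapomorphy for {Lineage L, Lineage U}.
C4 (derived state 'no') is shared by Lineage G, Lineage L, and Lineage U — a synapomorphy uniting that clade.
Most parsimonious ingroup topology: ((Lineage G,(Lineage U,Lineage L)),Lineage W).
Lineage U and Lineage L form a cherry on this tree, so they are sister taxa.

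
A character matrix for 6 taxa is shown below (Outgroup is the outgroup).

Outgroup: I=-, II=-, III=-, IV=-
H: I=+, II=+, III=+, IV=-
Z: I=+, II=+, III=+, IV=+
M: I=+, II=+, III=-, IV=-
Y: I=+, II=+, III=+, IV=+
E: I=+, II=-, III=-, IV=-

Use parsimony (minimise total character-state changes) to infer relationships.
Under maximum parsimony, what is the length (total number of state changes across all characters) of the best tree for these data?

4

The outgroup has state '-' for every character, so '+' is the derived state throughout.
I (derived state '+') is shared by all ingroup taxa — unites the whole ingroup.
II: derived state '+' in H, M, Y, and Z only — synapomorphy for {H, M, Y, Z}.
Only H, Y, and Z show the derived state '+' for III, supporting them as a clade.
IV (derived state '+') is shared by Y and Z — a synapomorphy uniting that clade.
Most parsimonious ingroup topology: (((H,(Z,Y)),M),E).
Changes per character on this tree: I: 1; II: 1; III: 1; IV: 1.
Total = 4.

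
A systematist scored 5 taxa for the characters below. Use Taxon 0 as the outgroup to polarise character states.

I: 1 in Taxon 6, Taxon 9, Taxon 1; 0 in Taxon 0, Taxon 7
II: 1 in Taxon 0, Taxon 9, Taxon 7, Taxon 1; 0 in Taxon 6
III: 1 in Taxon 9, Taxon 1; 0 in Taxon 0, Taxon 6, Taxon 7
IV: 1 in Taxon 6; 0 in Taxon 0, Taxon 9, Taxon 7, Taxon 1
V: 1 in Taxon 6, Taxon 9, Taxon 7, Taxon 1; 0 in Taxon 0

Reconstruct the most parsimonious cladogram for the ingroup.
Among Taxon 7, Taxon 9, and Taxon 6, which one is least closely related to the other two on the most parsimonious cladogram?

Character polarity is set by the outgroup: the derived state is whichever differs from the outgroup's state, so for II the derived state is '0', and for the remaining characters it is '1'.
I: derived state '1' in Taxon 1, Taxon 6, and Taxon 9 only — synapomorphy for {Taxon 1, Taxon 6, Taxon 9}.
II: derived state '0' in Taxon 6 only — an autapomorphy, so it tells us nothing about relationships among taxa.
Only Taxon 1 and Taxon 9 show the derived state '1' for III, supporting them as a clade.
IV (derived state '1') is unique to Taxon 6 (autapomorphy; uninformative for grouping).
All ingroup taxa share the derived state '1' for V; it defines the ingroup but does not resolve relationships within it.
Most parsimonious ingroup topology: ((Taxon 6,(Taxon 9,Taxon 1)),Taxon 7).
Taxon 9 and Taxon 6 share a more recent common ancestor with each other than either does with Taxon 7, so Taxon 7 is the least closely related of the three.

Taxon 7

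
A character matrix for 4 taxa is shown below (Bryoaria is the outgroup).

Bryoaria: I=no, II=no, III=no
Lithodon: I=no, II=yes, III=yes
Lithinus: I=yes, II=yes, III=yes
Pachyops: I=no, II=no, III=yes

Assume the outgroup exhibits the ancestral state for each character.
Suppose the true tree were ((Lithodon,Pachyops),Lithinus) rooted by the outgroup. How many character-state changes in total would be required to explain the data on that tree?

4

Map each character onto ((Lithodon,Pachyops),Lithinus) (rooted by Bryoaria) and count the minimum state changes it requires (Fitch parsimony):
I: 1; II: 2; III: 1.
Total tree length = 4.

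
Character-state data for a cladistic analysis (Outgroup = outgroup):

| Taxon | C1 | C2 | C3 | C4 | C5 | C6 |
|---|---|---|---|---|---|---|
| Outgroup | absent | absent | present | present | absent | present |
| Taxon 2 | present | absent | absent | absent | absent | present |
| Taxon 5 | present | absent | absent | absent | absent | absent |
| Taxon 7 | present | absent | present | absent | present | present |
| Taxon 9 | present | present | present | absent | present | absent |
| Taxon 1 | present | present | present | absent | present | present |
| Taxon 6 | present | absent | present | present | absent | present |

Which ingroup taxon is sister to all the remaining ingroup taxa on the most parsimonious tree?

Taxon 6

Character polarity is set by the outgroup: the derived state is whichever differs from the outgroup's state, so for C3, C4, C6 the derived state is 'absent', and for the remaining characters it is 'present'.
All ingroup taxa share the derived state 'present' for C1; it defines the ingroup but does not resolve relationships within it.
C2: derived state 'present' in Taxon 1 and Taxon 9 only — synapomorphy for {Taxon 1, Taxon 9}.
Only Taxon 2 and Taxon 5 show the derived state 'absent' for C3, supporting them as a clade.
C4: derived state 'absent' in Taxon 1, Taxon 2, Taxon 5, Taxon 7, and Taxon 9 only — synapomorphy for {Taxon 1, Taxon 2, Taxon 5, Taxon 7, Taxon 9}.
Only Taxon 1, Taxon 7, and Taxon 9 show the derived state 'present' for C5, supporting them as a clade.
C6 groups Taxon 5 and Taxon 9, which is incompatible with the clades supported by the remaining characters; treating it as convergent (homoplasy) costs fewer steps than any alternative tree.
Most parsimonious ingroup topology: (((Taxon 2,Taxon 5),(Taxon 7,(Taxon 9,Taxon 1))),Taxon 6).
Taxon 6 is sister to the clade containing all other ingroup taxa, so it is the earliest-diverging (most basal) ingroup lineage.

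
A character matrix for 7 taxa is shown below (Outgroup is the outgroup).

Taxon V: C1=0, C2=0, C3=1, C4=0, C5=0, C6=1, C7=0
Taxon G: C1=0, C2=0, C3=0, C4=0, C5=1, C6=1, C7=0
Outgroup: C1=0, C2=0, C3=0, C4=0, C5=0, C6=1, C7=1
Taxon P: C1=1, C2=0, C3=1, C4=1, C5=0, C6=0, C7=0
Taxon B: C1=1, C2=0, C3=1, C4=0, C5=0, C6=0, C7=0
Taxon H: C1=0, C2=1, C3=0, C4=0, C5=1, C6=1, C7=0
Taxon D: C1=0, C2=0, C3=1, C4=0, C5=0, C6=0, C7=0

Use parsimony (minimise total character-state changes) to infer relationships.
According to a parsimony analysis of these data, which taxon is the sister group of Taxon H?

Taxon G

Character polarity is set by the outgroup: the derived state is whichever differs from the outgroup's state, so for C6, C7 the derived state is '0', and for the remaining characters it is '1'.
C1 (derived state '1') is shared by Taxon B and Taxon P — a synapomorphy uniting that clade.
C2 (derived state '1') is unique to Taxon H (autapomorphy; uninformative for grouping).
Only Taxon B, Taxon D, Taxon P, and Taxon V show the derived state '1' for C3, supporting them as a clade.
C4 (derived state '1') is unique to Taxon P (autapomorphy; uninformative for grouping).
Only Taxon G and Taxon H show the derived state '1' for C5, supporting them as a clade.
C6: derived state '0' in Taxon B, Taxon D, and Taxon P only — synapomorphy for {Taxon B, Taxon D, Taxon P}.
C7 (derived state '0') is shared by all ingroup taxa — unites the whole ingroup.
Most parsimonious ingroup topology: ((Taxon H,Taxon G),(((Taxon P,Taxon B),Taxon D),Taxon V)).
Taxon H and Taxon G form a cherry on this tree, so they are sister taxa.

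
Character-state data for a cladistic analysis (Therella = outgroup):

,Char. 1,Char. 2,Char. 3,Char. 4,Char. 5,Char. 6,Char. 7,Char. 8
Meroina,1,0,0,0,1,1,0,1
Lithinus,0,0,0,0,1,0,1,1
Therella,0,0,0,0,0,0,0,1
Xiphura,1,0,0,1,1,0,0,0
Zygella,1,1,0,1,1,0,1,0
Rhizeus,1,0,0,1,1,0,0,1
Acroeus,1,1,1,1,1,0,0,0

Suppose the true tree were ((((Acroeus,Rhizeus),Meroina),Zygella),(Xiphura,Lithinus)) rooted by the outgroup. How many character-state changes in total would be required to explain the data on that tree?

Map each character onto ((((Acroeus,Rhizeus),Meroina),Zygella),(Xiphura,Lithinus)) (rooted by Therella) and count the minimum state changes it requires (Fitch parsimony):
Char. 1: 2; Char. 2: 2; Char. 3: 1; Char. 4: 3; Char. 5: 1; Char. 6: 1; Char. 7: 2; Char. 8: 3.
Total tree length = 15.

15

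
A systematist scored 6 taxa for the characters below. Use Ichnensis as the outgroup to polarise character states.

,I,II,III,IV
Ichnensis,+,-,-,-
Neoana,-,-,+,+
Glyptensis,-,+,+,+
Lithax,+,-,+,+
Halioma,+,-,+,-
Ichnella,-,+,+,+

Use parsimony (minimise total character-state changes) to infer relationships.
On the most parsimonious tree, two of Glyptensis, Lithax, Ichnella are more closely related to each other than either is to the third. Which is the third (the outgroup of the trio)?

Character polarity is set by the outgroup: the derived state is whichever differs from the outgroup's state, so for I the derived state is '-', and for the remaining characters it is '+'.
I: derived state '-' in Glyptensis, Ichnella, and Neoana only — synapomorphy for {Glyptensis, Ichnella, Neoana}.
II (derived state '+') is shared by Glyptensis and Ichnella — a synapomorphy uniting that clade.
III (derived state '+') is shared by all ingroup taxa — unites the whole ingroup.
IV (derived state '+') is shared by Glyptensis, Ichnella, Lithax, and Neoana — a synapomorphy uniting that clade.
Most parsimonious ingroup topology: (((Neoana,(Glyptensis,Ichnella)),Lithax),Halioma).
Ichnella and Glyptensis share a more recent common ancestor with each other than either does with Lithax, so Lithax is the least closely related of the three.

Lithax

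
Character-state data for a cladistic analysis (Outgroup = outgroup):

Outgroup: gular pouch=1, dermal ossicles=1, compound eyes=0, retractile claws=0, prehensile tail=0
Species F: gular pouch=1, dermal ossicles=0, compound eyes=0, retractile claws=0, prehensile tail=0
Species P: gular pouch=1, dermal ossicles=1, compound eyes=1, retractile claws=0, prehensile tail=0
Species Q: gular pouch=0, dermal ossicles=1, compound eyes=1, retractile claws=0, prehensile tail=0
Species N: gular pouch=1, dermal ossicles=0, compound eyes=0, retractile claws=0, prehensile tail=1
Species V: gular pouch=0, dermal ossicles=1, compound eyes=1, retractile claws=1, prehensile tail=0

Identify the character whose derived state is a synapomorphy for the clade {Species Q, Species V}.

Character polarity is set by the outgroup: the derived state is whichever differs from the outgroup's state, so for gular pouch, dermal ossicles the derived state is '0', and for the remaining characters it is '1'.
Only Species Q and Species V show the derived state '0' for gular pouch, supporting them as a clade.
dermal ossicles: derived state '0' in Species F and Species N only — synapomorphy for {Species F, Species N}.
compound eyes (derived state '1') is shared by Species P, Species Q, and Species V — a synapomorphy uniting that clade.
retractile claws (derived state '1') is unique to Species V (autapomorphy; uninformative for grouping).
prehensile tail (derived state '1') is unique to Species N (autapomorphy; uninformative for grouping).
Most parsimonious ingroup topology: ((Species F,Species N),(Species P,(Species Q,Species V))).
The clade {Species Q, Species V} is supported by gular pouch: its derived state '0' occurs in exactly those taxa and in no other taxon (including the outgroup).

gular pouch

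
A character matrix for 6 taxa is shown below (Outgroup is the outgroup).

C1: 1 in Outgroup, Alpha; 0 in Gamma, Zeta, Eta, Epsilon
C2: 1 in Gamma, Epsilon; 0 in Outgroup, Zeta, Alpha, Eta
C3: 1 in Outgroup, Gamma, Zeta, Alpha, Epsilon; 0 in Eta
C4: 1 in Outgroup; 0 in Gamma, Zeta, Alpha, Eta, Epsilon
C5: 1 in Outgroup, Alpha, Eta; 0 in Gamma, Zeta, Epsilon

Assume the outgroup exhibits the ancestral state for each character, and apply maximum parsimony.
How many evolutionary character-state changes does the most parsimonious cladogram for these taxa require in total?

Character polarity is set by the outgroup: the derived state is whichever differs from the outgroup's state, so for C1, C3, C4, C5 the derived state is '0', and for the remaining characters it is '1'.
C1 (derived state '0') is shared by Epsilon, Eta, Gamma, and Zeta — a synapomorphy uniting that clade.
C2 (derived state '1') is shared by Epsilon and Gamma — a synapomorphy uniting that clade.
C3: derived state '0' in Eta only — an autapomorphy, so it tells us nothing about relationships among taxa.
C4 (derived state '0') is shared by all ingroup taxa — unites the whole ingroup.
C5: derived state '0' in Epsilon, Gamma, and Zeta only — synapomorphy for {Epsilon, Gamma, Zeta}.
Most parsimonious ingroup topology: ((((Gamma,Epsilon),Zeta),Eta),Alpha).
Changes per character on this tree: C1: 1; C2: 1; C3: 1; C4: 1; C5: 1.
Total = 5.

5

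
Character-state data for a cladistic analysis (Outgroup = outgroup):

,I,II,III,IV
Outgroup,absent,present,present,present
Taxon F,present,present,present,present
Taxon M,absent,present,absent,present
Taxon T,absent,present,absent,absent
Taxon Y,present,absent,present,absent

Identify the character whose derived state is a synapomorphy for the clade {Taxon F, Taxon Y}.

I

Character polarity is set by the outgroup: the derived state is whichever differs from the outgroup's state, so for II, III, IV the derived state is 'absent', and for the remaining characters it is 'present'.
I (derived state 'present') is shared by Taxon F and Taxon Y — a synapomorphy uniting that clade.
II: derived state 'absent' in Taxon Y only — an autapomorphy, so it tells us nothing about relationships among taxa.
III (derived state 'absent') is shared by Taxon M and Taxon T — a synapomorphy uniting that clade.
IV groups Taxon T and Taxon Y, which is incompatible with the clades supported by the remaining characters; treating it as convergent (homoplasy) costs fewer steps than any alternative tree.
Most parsimonious ingroup topology: ((Taxon F,Taxon Y),(Taxon M,Taxon T)).
The clade {Taxon F, Taxon Y} is supported by I: its derived state 'present' occurs in exactly those taxa and in no other taxon (including the outgroup).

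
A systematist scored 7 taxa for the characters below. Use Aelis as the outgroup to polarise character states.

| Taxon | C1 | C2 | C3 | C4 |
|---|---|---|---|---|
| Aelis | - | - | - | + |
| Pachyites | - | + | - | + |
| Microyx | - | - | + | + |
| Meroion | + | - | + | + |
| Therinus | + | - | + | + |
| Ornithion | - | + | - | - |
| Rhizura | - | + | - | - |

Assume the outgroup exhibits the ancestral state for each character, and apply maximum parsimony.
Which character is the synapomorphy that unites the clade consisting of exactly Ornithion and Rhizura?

C4

Character polarity is set by the outgroup: the derived state is whichever differs from the outgroup's state, so for C4 the derived state is '-', and for the remaining characters it is '+'.
Only Meroion and Therinus show the derived state '+' for C1, supporting them as a clade.
C2: derived state '+' in Ornithion, Pachyites, and Rhizura only — synapomorphy for {Ornithion, Pachyites, Rhizura}.
C3 (derived state '+') is shared by Meroion, Microyx, and Therinus — a synapomorphy uniting that clade.
C4: derived state '-' in Ornithion and Rhizura only — synapomorphy for {Ornithion, Rhizura}.
Most parsimonious ingroup topology: ((Pachyites,(Ornithion,Rhizura)),(Microyx,(Meroion,Therinus))).
The clade {Ornithion, Rhizura} is supported by C4: its derived state '-' occurs in exactly those taxa and in no other taxon (including the outgroup).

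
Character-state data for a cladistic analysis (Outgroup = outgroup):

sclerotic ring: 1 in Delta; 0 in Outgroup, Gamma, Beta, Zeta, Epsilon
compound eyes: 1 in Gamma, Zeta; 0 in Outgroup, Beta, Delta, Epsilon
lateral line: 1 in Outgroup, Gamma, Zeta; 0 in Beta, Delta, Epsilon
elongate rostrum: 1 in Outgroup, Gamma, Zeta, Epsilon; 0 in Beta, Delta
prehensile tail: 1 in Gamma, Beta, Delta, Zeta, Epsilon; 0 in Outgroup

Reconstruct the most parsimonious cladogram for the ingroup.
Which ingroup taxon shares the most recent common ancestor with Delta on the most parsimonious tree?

Character polarity is set by the outgroup: the derived state is whichever differs from the outgroup's state, so for lateral line, elongate rostrum the derived state is '0', and for the remaining characters it is '1'.
sclerotic ring (derived state '1') is unique to Delta (autapomorphy; uninformative for grouping).
compound eyes: derived state '1' in Gamma and Zeta only — synapomorphy for {Gamma, Zeta}.
lateral line (derived state '0') is shared by Beta, Delta, and Epsilon — a synapomorphy uniting that clade.
Only Beta and Delta show the derived state '0' for elongate rostrum, supporting them as a clade.
All ingroup taxa share the derived state '1' for prehensile tail; it defines the ingroup but does not resolve relationships within it.
Most parsimonious ingroup topology: ((Gamma,Zeta),((Beta,Delta),Epsilon)).
Delta and Beta form a cherry on this tree, so they are sister taxa.

Beta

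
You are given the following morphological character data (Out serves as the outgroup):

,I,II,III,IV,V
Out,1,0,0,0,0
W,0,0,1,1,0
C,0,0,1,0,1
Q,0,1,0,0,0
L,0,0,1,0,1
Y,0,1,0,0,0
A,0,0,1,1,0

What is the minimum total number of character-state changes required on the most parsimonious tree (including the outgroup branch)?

5

Character polarity is set by the outgroup: the derived state is whichever differs from the outgroup's state, so for I the derived state is '0', and for the remaining characters it is '1'.
All ingroup taxa share the derived state '0' for I; it defines the ingroup but does not resolve relationships within it.
Only Q and Y show the derived state '1' for II, supporting them as a clade.
III: derived state '1' in A, C, L, and W only — synapomorphy for {A, C, L, W}.
IV (derived state '1') is shared by A and W — a synapomorphy uniting that clade.
Only C and L show the derived state '1' for V, supporting them as a clade.
Most parsimonious ingroup topology: (((W,A),(C,L)),(Q,Y)).
Changes per character on this tree: I: 1; II: 1; III: 1; IV: 1; V: 1.
Total = 5.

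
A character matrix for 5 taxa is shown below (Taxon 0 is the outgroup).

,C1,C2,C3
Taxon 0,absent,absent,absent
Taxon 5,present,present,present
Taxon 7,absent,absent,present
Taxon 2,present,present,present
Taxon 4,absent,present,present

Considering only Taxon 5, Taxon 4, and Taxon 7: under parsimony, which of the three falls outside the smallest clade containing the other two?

The outgroup has state 'absent' for every character, so 'present' is the derived state throughout.
Only Taxon 2 and Taxon 5 show the derived state 'present' for C1, supporting them as a clade.
Only Taxon 2, Taxon 4, and Taxon 5 show the derived state 'present' for C2, supporting them as a clade.
C3 (derived state 'present') is shared by all ingroup taxa — unites the whole ingroup.
Most parsimonious ingroup topology: (((Taxon 5,Taxon 2),Taxon 4),Taxon 7).
Taxon 4 and Taxon 5 share a more recent common ancestor with each other than either does with Taxon 7, so Taxon 7 is the least closely related of the three.

Taxon 7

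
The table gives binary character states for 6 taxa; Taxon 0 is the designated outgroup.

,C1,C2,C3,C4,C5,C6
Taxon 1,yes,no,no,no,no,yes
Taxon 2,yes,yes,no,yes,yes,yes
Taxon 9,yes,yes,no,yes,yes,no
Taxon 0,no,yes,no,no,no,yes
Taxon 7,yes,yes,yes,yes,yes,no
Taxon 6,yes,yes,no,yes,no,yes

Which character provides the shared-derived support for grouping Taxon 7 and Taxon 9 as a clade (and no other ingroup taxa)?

Character polarity is set by the outgroup: the derived state is whichever differs from the outgroup's state, so for C2, C6 the derived state is 'no', and for the remaining characters it is 'yes'.
C1 (derived state 'yes') is shared by all ingroup taxa — unites the whole ingroup.
C2 (derived state 'no') is unique to Taxon 1 (autapomorphy; uninformative for grouping).
C3: derived state 'yes' in Taxon 7 only — an autapomorphy, so it tells us nothing about relationships among taxa.
Only Taxon 2, Taxon 6, Taxon 7, and Taxon 9 show the derived state 'yes' for C4, supporting them as a clade.
Only Taxon 2, Taxon 7, and Taxon 9 show the derived state 'yes' for C5, supporting them as a clade.
Only Taxon 7 and Taxon 9 show the derived state 'no' for C6, supporting them as a clade.
Most parsimonious ingroup topology: ((Taxon 6,((Taxon 9,Taxon 7),Taxon 2)),Taxon 1).
The clade {Taxon 7, Taxon 9} is supported by C6: its derived state 'no' occurs in exactly those taxa and in no other taxon (including the outgroup).

C6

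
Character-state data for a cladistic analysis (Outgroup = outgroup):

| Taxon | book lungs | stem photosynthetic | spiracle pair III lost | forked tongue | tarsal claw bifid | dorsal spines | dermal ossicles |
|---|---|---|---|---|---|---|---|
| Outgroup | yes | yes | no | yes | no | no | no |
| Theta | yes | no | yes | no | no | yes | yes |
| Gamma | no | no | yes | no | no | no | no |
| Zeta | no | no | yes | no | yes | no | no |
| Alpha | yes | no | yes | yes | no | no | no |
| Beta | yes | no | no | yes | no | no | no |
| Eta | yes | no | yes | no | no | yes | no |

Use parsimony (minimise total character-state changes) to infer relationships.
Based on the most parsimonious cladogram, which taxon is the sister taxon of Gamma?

Zeta

Character polarity is set by the outgroup: the derived state is whichever differs from the outgroup's state, so for book lungs, stem photosynthetic, forked tongue the derived state is 'no', and for the remaining characters it is 'yes'.
book lungs: derived state 'no' in Gamma and Zeta only — synapomorphy for {Gamma, Zeta}.
All ingroup taxa share the derived state 'no' for stem photosynthetic; it defines the ingroup but does not resolve relationships within it.
Only Alpha, Eta, Gamma, Theta, and Zeta show the derived state 'yes' for spiracle pair III lost, supporting them as a clade.
forked tongue: derived state 'no' in Eta, Gamma, Theta, and Zeta only — synapomorphy for {Eta, Gamma, Theta, Zeta}.
tarsal claw bifid (derived state 'yes') is unique to Zeta (autapomorphy; uninformative for grouping).
dorsal spines: derived state 'yes' in Eta and Theta only — synapomorphy for {Eta, Theta}.
dermal ossicles (derived state 'yes') is unique to Theta (autapomorphy; uninformative for grouping).
Most parsimonious ingroup topology: ((((Theta,Eta),(Gamma,Zeta)),Alpha),Beta).
Gamma and Zeta form a cherry on this tree, so they are sister taxa.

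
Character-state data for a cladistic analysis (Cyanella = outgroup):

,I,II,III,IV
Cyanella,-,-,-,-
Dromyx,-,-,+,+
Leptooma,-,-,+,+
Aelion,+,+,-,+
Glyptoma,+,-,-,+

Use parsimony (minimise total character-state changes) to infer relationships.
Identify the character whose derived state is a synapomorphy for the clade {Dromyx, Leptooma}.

III

The outgroup has state '-' for every character, so '+' is the derived state throughout.
Only Aelion and Glyptoma show the derived state '+' for I, supporting them as a clade.
II: derived state '+' in Aelion only — an autapomorphy, so it tells us nothing about relationships among taxa.
Only Dromyx and Leptooma show the derived state '+' for III, supporting them as a clade.
All ingroup taxa share the derived state '+' for IV; it defines the ingroup but does not resolve relationships within it.
Most parsimonious ingroup topology: ((Dromyx,Leptooma),(Aelion,Glyptoma)).
The clade {Dromyx, Leptooma} is supported by III: its derived state '+' occurs in exactly those taxa and in no other taxon (including the outgroup).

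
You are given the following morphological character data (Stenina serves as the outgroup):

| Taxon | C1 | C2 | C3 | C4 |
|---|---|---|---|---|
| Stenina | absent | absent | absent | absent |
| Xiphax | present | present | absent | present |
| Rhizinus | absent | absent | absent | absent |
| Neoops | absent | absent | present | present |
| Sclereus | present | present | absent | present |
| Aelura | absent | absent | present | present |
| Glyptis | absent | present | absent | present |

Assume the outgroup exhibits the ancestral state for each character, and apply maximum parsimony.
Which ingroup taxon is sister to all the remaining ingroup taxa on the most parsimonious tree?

Rhizinus

The outgroup has state 'absent' for every character, so 'present' is the derived state throughout.
Only Sclereus and Xiphax show the derived state 'present' for C1, supporting them as a clade.
Only Glyptis, Sclereus, and Xiphax show the derived state 'present' for C2, supporting them as a clade.
C3 (derived state 'present') is shared by Aelura and Neoops — a synapomorphy uniting that clade.
C4 (derived state 'present') is shared by Aelura, Glyptis, Neoops, Sclereus, and Xiphax — a synapomorphy uniting that clade.
Most parsimonious ingroup topology: ((((Xiphax,Sclereus),Glyptis),(Neoops,Aelura)),Rhizinus).
Rhizinus is sister to the clade containing all other ingroup taxa, so it is the earliest-diverging (most basal) ingroup lineage.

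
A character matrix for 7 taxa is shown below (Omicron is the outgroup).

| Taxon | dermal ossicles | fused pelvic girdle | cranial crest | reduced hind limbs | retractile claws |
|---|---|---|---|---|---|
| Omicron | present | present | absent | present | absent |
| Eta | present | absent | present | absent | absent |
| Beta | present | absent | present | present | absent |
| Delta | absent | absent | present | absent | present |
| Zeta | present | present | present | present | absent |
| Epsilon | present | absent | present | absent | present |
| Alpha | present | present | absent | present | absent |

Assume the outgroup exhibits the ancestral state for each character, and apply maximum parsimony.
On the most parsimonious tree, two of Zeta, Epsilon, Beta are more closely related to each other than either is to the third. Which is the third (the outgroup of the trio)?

Character polarity is set by the outgroup: the derived state is whichever differs from the outgroup's state, so for dermal ossicles, fused pelvic girdle, reduced hind limbs the derived state is 'absent', and for the remaining characters it is 'present'.
dermal ossicles (derived state 'absent') is unique to Delta (autapomorphy; uninformative for grouping).
fused pelvic girdle: derived state 'absent' in Beta, Delta, Epsilon, and Eta only — synapomorphy for {Beta, Delta, Epsilon, Eta}.
cranial crest: derived state 'present' in Beta, Delta, Epsilon, Eta, and Zeta only — synapomorphy for {Beta, Delta, Epsilon, Eta, Zeta}.
reduced hind limbs: derived state 'absent' in Delta, Epsilon, and Eta only — synapomorphy for {Delta, Epsilon, Eta}.
retractile claws: derived state 'present' in Delta and Epsilon only — synapomorphy for {Delta, Epsilon}.
Most parsimonious ingroup topology: ((((Eta,(Delta,Epsilon)),Beta),Zeta),Alpha).
Beta and Epsilon share a more recent common ancestor with each other than either does with Zeta, so Zeta is the least closely related of the three.

Zeta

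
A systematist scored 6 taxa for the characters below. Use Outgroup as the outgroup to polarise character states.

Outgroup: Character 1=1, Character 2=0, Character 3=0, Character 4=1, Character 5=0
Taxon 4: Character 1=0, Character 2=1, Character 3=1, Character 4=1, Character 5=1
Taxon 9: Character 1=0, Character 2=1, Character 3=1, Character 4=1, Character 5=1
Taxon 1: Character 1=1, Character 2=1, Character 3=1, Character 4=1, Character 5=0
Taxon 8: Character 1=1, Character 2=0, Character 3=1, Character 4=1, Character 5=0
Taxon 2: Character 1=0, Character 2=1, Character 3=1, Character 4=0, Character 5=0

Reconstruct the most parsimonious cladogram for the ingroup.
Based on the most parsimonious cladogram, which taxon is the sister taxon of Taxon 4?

Character polarity is set by the outgroup: the derived state is whichever differs from the outgroup's state, so for Character 1, Character 4 the derived state is '0', and for the remaining characters it is '1'.
Character 1 (derived state '0') is shared by Taxon 2, Taxon 4, and Taxon 9 — a synapomorphy uniting that clade.
Character 2: derived state '1' in Taxon 1, Taxon 2, Taxon 4, and Taxon 9 only — synapomorphy for {Taxon 1, Taxon 2, Taxon 4, Taxon 9}.
All ingroup taxa share the derived state '1' for Character 3; it defines the ingroup but does not resolve relationships within it.
Character 4 (derived state '0') is unique to Taxon 2 (autapomorphy; uninformative for grouping).
Character 5 (derived state '1') is shared by Taxon 4 and Taxon 9 — a synapomorphy uniting that clade.
Most parsimonious ingroup topology: ((((Taxon 4,Taxon 9),Taxon 2),Taxon 1),Taxon 8).
Taxon 4 and Taxon 9 form a cherry on this tree, so they are sister taxa.

Taxon 9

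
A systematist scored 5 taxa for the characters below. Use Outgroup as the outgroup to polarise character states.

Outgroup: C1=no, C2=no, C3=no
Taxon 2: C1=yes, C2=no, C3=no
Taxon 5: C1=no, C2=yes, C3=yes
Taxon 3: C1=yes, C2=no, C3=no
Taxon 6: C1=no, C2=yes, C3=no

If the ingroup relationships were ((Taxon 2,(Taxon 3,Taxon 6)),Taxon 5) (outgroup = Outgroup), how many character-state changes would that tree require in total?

Map each character onto ((Taxon 2,(Taxon 3,Taxon 6)),Taxon 5) (rooted by Outgroup) and count the minimum state changes it requires (Fitch parsimony):
C1: 2; C2: 2; C3: 1.
Total tree length = 5.

5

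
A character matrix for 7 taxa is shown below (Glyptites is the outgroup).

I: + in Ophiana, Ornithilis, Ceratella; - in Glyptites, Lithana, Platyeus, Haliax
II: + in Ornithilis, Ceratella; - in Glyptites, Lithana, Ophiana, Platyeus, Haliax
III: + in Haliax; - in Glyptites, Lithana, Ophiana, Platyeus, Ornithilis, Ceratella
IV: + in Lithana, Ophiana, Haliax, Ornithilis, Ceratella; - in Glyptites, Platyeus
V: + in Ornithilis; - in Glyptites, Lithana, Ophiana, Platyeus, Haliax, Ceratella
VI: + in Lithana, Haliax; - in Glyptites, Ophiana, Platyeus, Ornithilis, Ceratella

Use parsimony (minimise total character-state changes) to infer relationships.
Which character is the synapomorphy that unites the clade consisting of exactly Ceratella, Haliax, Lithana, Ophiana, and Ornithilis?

The outgroup has state '-' for every character, so '+' is the derived state throughout.
I: derived state '+' in Ceratella, Ophiana, and Ornithilis only — synapomorphy for {Ceratella, Ophiana, Ornithilis}.
Only Ceratella and Ornithilis show the derived state '+' for II, supporting them as a clade.
III (derived state '+') is unique to Haliax (autapomorphy; uninformative for grouping).
Only Ceratella, Haliax, Lithana, Ophiana, and Ornithilis show the derived state '+' for IV, supporting them as a clade.
V: derived state '+' in Ornithilis only — an autapomorphy, so it tells us nothing about relationships among taxa.
VI (derived state '+') is shared by Haliax and Lithana — a synapomorphy uniting that clade.
Most parsimonious ingroup topology: (((Lithana,Haliax),(Ophiana,(Ornithilis,Ceratella))),Platyeus).
The clade {Ceratella, Haliax, Lithana, Ophiana, Ornithilis} is supported by IV: its derived state '+' occurs in exactly those taxa and in no other taxon (including the outgroup).

IV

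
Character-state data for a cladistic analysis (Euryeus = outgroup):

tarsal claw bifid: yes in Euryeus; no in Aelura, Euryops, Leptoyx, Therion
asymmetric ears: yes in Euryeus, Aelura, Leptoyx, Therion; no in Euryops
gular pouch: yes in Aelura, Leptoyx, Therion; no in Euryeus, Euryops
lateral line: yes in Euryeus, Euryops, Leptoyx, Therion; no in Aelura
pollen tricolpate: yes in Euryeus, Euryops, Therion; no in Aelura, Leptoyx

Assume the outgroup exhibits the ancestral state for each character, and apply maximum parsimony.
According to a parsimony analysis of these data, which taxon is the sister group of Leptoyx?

Aelura

Character polarity is set by the outgroup: the derived state is whichever differs from the outgroup's state, so for tarsal claw bifid, asymmetric ears, lateral line, pollen tricolpate the derived state is 'no', and for the remaining characters it is 'yes'.
All ingroup taxa share the derived state 'no' for tarsal claw bifid; it defines the ingroup but does not resolve relationships within it.
asymmetric ears: derived state 'no' in Euryops only — an autapomorphy, so it tells us nothing about relationships among taxa.
Only Aelura, Leptoyx, and Therion show the derived state 'yes' for gular pouch, supporting them as a clade.
lateral line: derived state 'no' in Aelura only — an autapomorphy, so it tells us nothing about relationships among taxa.
Only Aelura and Leptoyx show the derived state 'no' for pollen tricolpate, supporting them as a clade.
Most parsimonious ingroup topology: (((Aelura,Leptoyx),Therion),Euryops).
Leptoyx and Aelura form a cherry on this tree, so they are sister taxa.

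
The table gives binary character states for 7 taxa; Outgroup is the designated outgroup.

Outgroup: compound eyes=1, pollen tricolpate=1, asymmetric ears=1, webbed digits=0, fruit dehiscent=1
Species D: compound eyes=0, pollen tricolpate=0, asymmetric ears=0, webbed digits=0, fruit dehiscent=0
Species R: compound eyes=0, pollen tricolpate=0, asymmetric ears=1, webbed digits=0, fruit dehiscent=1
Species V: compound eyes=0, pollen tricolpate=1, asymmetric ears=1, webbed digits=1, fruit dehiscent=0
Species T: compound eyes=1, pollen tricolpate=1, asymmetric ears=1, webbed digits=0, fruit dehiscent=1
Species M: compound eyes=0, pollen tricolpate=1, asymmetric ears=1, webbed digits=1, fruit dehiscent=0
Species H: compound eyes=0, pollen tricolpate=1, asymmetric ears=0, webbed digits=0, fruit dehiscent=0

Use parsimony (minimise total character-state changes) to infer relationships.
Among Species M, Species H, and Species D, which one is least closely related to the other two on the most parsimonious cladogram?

Species M

Character polarity is set by the outgroup: the derived state is whichever differs from the outgroup's state, so for compound eyes, pollen tricolpate, asymmetric ears, fruit dehiscent the derived state is '0', and for the remaining characters it is '1'.
compound eyes: derived state '0' in Species D, Species H, Species M, Species R, and Species V only — synapomorphy for {Species D, Species H, Species M, Species R, Species V}.
pollen tricolpate groups Species D and Species R, which is incompatible with the clades supported by the remaining characters; treating it as convergent (homoplasy) costs fewer steps than any alternative tree.
Only Species D and Species H show the derived state '0' for asymmetric ears, supporting them as a clade.
webbed digits (derived state '1') is shared by Species M and Species V — a synapomorphy uniting that clade.
Only Species D, Species H, Species M, and Species V show the derived state '0' for fruit dehiscent, supporting them as a clade.
Most parsimonious ingroup topology: ((((Species D,Species H),(Species V,Species M)),Species R),Species T).
Species D and Species H share a more recent common ancestor with each other than either does with Species M, so Species M is the least closely related of the three.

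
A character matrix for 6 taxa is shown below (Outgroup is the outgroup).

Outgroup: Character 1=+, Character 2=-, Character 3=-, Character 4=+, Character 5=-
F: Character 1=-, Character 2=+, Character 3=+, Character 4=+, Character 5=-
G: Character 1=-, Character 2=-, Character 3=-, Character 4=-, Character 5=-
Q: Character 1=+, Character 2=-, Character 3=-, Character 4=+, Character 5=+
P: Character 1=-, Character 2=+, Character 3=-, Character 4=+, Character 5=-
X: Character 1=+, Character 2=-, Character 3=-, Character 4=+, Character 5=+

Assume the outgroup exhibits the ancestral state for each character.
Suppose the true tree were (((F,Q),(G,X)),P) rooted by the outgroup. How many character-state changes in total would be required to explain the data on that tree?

9

Map each character onto (((F,Q),(G,X)),P) (rooted by Outgroup) and count the minimum state changes it requires (Fitch parsimony):
Character 1: 3; Character 2: 2; Character 3: 1; Character 4: 1; Character 5: 2.
Total tree length = 9.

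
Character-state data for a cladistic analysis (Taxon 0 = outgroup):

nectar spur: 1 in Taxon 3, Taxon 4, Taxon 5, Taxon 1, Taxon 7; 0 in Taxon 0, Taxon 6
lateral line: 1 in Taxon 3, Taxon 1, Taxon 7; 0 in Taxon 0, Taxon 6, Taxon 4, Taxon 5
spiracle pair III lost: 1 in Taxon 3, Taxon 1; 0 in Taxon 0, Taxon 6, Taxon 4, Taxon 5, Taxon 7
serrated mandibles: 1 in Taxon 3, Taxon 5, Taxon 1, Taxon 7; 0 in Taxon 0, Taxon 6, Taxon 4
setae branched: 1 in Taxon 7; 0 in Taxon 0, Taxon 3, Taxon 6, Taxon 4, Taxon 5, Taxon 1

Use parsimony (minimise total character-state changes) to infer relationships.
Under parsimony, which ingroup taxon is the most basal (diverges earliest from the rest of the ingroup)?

The outgroup has state '0' for every character, so '1' is the derived state throughout.
nectar spur (derived state '1') is shared by Taxon 1, Taxon 3, Taxon 4, Taxon 5, and Taxon 7 — a synapomorphy uniting that clade.
lateral line: derived state '1' in Taxon 1, Taxon 3, and Taxon 7 only — synapomorphy for {Taxon 1, Taxon 3, Taxon 7}.
Only Taxon 1 and Taxon 3 show the derived state '1' for spiracle pair III lost, supporting them as a clade.
serrated mandibles: derived state '1' in Taxon 1, Taxon 3, Taxon 5, and Taxon 7 only — synapomorphy for {Taxon 1, Taxon 3, Taxon 5, Taxon 7}.
setae branched (derived state '1') is unique to Taxon 7 (autapomorphy; uninformative for grouping).
Most parsimonious ingroup topology: (((((Taxon 1,Taxon 3),Taxon 7),Taxon 5),Taxon 4),Taxon 6).
Taxon 6 is sister to the clade containing all other ingroup taxa, so it is the earliest-diverging (most basal) ingroup lineage.

Taxon 6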